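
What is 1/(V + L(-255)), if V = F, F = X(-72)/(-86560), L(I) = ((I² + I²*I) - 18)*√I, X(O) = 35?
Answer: -121184/20847969781662831999713329 + 4950043753070592*I*√255/20847969781662831999713329 ≈ -5.8127e-21 + 3.7915e-9*I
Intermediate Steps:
L(I) = √I*(-18 + I² + I³) (L(I) = ((I² + I³) - 18)*√I = (-18 + I² + I³)*√I = √I*(-18 + I² + I³))
F = -7/17312 (F = 35/(-86560) = 35*(-1/86560) = -7/17312 ≈ -0.00040434)
V = -7/17312 ≈ -0.00040434
1/(V + L(-255)) = 1/(-7/17312 + √(-255)*(-18 + (-255)² + (-255)³)) = 1/(-7/17312 + (I*√255)*(-18 + 65025 - 16581375)) = 1/(-7/17312 + (I*√255)*(-16516368)) = 1/(-7/17312 - 16516368*I*√255)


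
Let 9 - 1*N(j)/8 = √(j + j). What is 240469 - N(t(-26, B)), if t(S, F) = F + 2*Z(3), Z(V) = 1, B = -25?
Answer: 240397 + 8*I*√46 ≈ 2.404e+5 + 54.259*I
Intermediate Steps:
t(S, F) = 2 + F (t(S, F) = F + 2*1 = F + 2 = 2 + F)
N(j) = 72 - 8*√2*√j (N(j) = 72 - 8*√(j + j) = 72 - 8*√2*√j)
240469 - N(t(-26, B)) = 240469 - (72 - 8*√2*√(2 - 25)) = 240469 - (72 - 8*√2*√(-23)) = 240469 - (72 - 8*√2*I*√23) = 240469 - (72 - 8*I*√46) = 240469 + (-72 + 8*I*√46) = 240397 + 8*I*√46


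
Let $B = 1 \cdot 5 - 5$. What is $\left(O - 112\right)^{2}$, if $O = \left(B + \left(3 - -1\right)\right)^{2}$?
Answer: $9216$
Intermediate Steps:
$B = 0$ ($B = 5 - 5 = 0$)
$O = 16$ ($O = \left(0 + \left(3 - -1\right)\right)^{2} = \left(0 + \left(3 + 1\right)\right)^{2} = \left(0 + 4\right)^{2} = 4^{2} = 16$)
$\left(O - 112\right)^{2} = \left(16 - 112\right)^{2} = \left(-96\right)^{2} = 9216$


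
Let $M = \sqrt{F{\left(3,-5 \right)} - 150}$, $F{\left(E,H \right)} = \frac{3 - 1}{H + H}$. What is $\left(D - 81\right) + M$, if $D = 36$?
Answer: $-45 + \frac{i \sqrt{3755}}{5} \approx -45.0 + 12.256 i$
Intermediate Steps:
$F{\left(E,H \right)} = \frac{1}{H}$ ($F{\left(E,H \right)} = \frac{2}{2 H} = 2 \frac{1}{2 H} = \frac{1}{H}$)
$M = \frac{i \sqrt{3755}}{5}$ ($M = \sqrt{\frac{1}{-5} - 150} = \sqrt{- \frac{1}{5} - 150} = \sqrt{- \frac{751}{5}} = \frac{i \sqrt{3755}}{5} \approx 12.256 i$)
$\left(D - 81\right) + M = \left(36 - 81\right) + \frac{i \sqrt{3755}}{5} = -45 + \frac{i \sqrt{3755}}{5}$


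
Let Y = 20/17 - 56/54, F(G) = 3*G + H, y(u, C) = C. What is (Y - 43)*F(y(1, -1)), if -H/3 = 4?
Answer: 98365/153 ≈ 642.91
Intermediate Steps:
H = -12 (H = -3*4 = -12)
F(G) = -12 + 3*G (F(G) = 3*G - 12 = -12 + 3*G)
Y = 64/459 (Y = 20*(1/17) - 56*1/54 = 20/17 - 28/27 = 64/459 ≈ 0.13943)
(Y - 43)*F(y(1, -1)) = (64/459 - 43)*(-12 + 3*(-1)) = -19673*(-12 - 3)/459 = -19673/459*(-15) = 98365/153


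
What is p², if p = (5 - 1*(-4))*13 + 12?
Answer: 16641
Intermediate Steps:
p = 129 (p = (5 + 4)*13 + 12 = 9*13 + 12 = 117 + 12 = 129)
p² = 129² = 16641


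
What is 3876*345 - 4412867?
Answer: -3075647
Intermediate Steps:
3876*345 - 4412867 = 1337220 - 4412867 = -3075647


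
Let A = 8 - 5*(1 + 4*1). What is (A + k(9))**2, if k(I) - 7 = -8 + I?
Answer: 81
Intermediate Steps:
A = -17 (A = 8 - 5*(1 + 4) = 8 - 5*5 = 8 - 25 = -17)
k(I) = -1 + I (k(I) = 7 + (-8 + I) = -1 + I)
(A + k(9))**2 = (-17 + (-1 + 9))**2 = (-17 + 8)**2 = (-9)**2 = 81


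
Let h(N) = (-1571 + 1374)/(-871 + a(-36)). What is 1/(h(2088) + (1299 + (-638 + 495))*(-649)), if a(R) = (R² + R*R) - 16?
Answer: -1705/1279166217 ≈ -1.3329e-6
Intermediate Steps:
a(R) = -16 + 2*R² (a(R) = (R² + R²) - 16 = 2*R² - 16 = -16 + 2*R²)
h(N) = -197/1705 (h(N) = (-1571 + 1374)/(-871 + (-16 + 2*(-36)²)) = -197/(-871 + (-16 + 2*1296)) = -197/(-871 + (-16 + 2592)) = -197/(-871 + 2576) = -197/1705)
1/(h(2088) + (1299 + (-638 + 495))*(-649)) = 1/(-197/1705 + (1299 + (-638 + 495))*(-649)) = 1/(-197/1705 + (1299 - 143)*(-649)) = 1/(-197/1705 + 1156*(-649)) = 1/(-197/1705 - 750244) = 1/(-1279166217/1705) = -1705/1279166217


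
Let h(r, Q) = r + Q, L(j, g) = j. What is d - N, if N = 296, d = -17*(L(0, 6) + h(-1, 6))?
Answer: -381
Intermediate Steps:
h(r, Q) = Q + r
d = -85 (d = -17*(0 + (6 - 1)) = -17*(0 + 5) = -17*5 = -85)
d - N = -85 - 1*296 = -85 - 296 = -381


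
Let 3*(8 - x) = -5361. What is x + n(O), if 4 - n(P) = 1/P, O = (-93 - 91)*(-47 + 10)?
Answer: 12247591/6808 ≈ 1799.0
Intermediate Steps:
O = 6808 (O = -184*(-37) = 6808)
n(P) = 4 - 1/P
x = 1795 (x = 8 - 1/3*(-5361) = 8 + 1787 = 1795)
x + n(O) = 1795 + (4 - 1/6808) = 1795 + 27231/6808 = 12247591/6808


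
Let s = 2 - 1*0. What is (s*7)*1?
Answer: 14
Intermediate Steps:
s = 2 (s = 2 + 0 = 2)
(s*7)*1 = (2*7)*1 = 14*1 = 14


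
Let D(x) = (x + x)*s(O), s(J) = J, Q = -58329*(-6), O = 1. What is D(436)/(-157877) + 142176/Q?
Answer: 3690190504/9208807533 ≈ 0.40072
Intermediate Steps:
Q = 349974
D(x) = 2*x (D(x) = (x + x)*1 = (2*x)*1 = 2*x)
D(436)/(-157877) + 142176/Q = (2*436)/(-157877) + 142176/349974 = 872*(-1/157877) + 142176*(1/349974) = -872/157877 + 23696/58329 = 3690190504/9208807533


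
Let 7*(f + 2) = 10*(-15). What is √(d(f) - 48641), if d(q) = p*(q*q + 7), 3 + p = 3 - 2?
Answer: I*√2437887/7 ≈ 223.05*I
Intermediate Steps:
f = -164/7 (f = -2 + (10*(-15))/7 = -2 + (⅐)*(-150) = -2 - 150/7 = -164/7 ≈ -23.429)
p = -2 (p = -3 + (3 - 2) = -3 + 1 = -2)
d(q) = -14 - 2*q² (d(q) = -2*(q*q + 7) = -2*(q² + 7) = -2*(7 + q²) = -14 - 2*q²)
√(d(f) - 48641) = √((-14 - 2*(-164/7)²) - 48641) = √((-14 - 2*26896/49) - 48641) = √((-14 - 53792/49) - 48641) = √(-54478/49 - 48641) = √(-2437887/49) = I*√2437887/7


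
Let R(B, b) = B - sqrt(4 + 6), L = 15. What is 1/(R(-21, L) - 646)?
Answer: -667/444879 + sqrt(10)/444879 ≈ -0.0014922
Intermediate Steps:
R(B, b) = B - sqrt(10)
1/(R(-21, L) - 646) = 1/((-21 - sqrt(10)) - 646) = 1/(-667 - sqrt(10))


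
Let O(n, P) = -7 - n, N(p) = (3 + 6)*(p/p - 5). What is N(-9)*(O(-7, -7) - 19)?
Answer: 684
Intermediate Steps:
N(p) = -36 (N(p) = 9*(1 - 5) = 9*(-4) = -36)
N(-9)*(O(-7, -7) - 19) = -36*((-7 - 1*(-7)) - 19) = -36*((-7 + 7) - 19) = -36*(0 - 19) = -36*(-19) = 684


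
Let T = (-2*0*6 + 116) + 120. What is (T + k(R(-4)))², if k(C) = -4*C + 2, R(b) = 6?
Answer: 45796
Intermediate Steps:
k(C) = 2 - 4*C
T = 236 (T = (0*6 + 116) + 120 = (0 + 116) + 120 = 116 + 120 = 236)
(T + k(R(-4)))² = (236 + (2 - 4*6))² = (236 + (2 - 24))² = (236 - 22)² = 214² = 45796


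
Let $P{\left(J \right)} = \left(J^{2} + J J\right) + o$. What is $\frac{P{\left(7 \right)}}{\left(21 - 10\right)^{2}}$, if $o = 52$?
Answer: $\frac{150}{121} \approx 1.2397$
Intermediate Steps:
$P{\left(J \right)} = 52 + 2 J^{2}$ ($P{\left(J \right)} = \left(J^{2} + J J\right) + 52 = \left(J^{2} + J^{2}\right) + 52 = 2 J^{2} + 52 = 52 + 2 J^{2}$)
$\frac{P{\left(7 \right)}}{\left(21 - 10\right)^{2}} = \frac{52 + 2 \cdot 7^{2}}{\left(21 - 10\right)^{2}} = \frac{52 + 2 \cdot 49}{11^{2}} = \frac{52 + 98}{121} = 150 \cdot \frac{1}{121} = \frac{150}{121}$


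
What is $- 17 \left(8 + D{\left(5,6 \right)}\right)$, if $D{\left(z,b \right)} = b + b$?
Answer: $-340$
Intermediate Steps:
$D{\left(z,b \right)} = 2 b$
$- 17 \left(8 + D{\left(5,6 \right)}\right) = - 17 \left(8 + 2 \cdot 6\right) = - 17 \left(8 + 12\right) = \left(-17\right) 20 = -340$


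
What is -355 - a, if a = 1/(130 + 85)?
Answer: -76326/215 ≈ -355.00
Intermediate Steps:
a = 1/215 ≈ 0.0046512
-355 - a = -355 - 1*1/215 = -355 - 1/215 = -76326/215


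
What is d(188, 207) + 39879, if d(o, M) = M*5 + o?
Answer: 41102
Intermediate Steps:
d(o, M) = o + 5*M (d(o, M) = 5*M + o = o + 5*M)
d(188, 207) + 39879 = (188 + 5*207) + 39879 = (188 + 1035) + 39879 = 1223 + 39879 = 41102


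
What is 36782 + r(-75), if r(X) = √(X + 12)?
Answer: 36782 + 3*I*√7 ≈ 36782.0 + 7.9373*I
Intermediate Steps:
r(X) = √(12 + X)
36782 + r(-75) = 36782 + √(12 - 75) = 36782 + √(-63) = 36782 + 3*I*√7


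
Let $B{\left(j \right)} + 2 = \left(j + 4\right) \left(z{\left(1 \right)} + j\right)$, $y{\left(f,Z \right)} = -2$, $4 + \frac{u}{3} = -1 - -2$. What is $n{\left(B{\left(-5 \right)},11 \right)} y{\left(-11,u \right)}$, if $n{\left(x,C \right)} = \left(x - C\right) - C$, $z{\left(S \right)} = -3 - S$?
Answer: $30$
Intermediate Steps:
$u = -9$ ($u = -12 + 3 \left(-1 - -2\right) = -12 + 3 \left(-1 + 2\right) = -12 + 3 \cdot 1 = -12 + 3 = -9$)
$B{\left(j \right)} = -2 + \left(-4 + j\right) \left(4 + j\right)$ ($B{\left(j \right)} = -2 + \left(j + 4\right) \left(\left(-3 - 1\right) + j\right) = -2 + \left(4 + j\right) \left(\left(-3 - 1\right) + j\right) = -2 + \left(4 + j\right) \left(-4 + j\right) = -2 + \left(-4 + j\right) \left(4 + j\right)$)
$n{\left(x,C \right)} = x - 2 C$
$n{\left(B{\left(-5 \right)},11 \right)} y{\left(-11,u \right)} = \left(\left(-18 + \left(-5\right)^{2}\right) - 22\right) \left(-2\right) = \left(\left(-18 + 25\right) - 22\right) \left(-2\right) = \left(7 - 22\right) \left(-2\right) = \left(-15\right) \left(-2\right) = 30$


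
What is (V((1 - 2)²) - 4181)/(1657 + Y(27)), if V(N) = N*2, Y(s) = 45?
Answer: -4179/1702 ≈ -2.4553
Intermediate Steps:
V(N) = 2*N
(V((1 - 2)²) - 4181)/(1657 + Y(27)) = (2*(1 - 2)² - 4181)/(1657 + 45) = (2*(-1)² - 4181)/1702 = (2*1 - 4181)*(1/1702) = (2 - 4181)*(1/1702) = -4179*1/1702 = -4179/1702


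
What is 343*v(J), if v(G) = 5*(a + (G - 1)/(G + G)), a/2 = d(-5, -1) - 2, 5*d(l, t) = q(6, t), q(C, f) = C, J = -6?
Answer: -20923/12 ≈ -1743.6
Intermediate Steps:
d(l, t) = 6/5 (d(l, t) = (1/5)*6 = 6/5)
a = -8/5 (a = 2*(6/5 - 2) = 2*(-4/5) = -8/5 ≈ -1.6000)
v(G) = -8 + 5*(-1 + G)/(2*G) (v(G) = 5*(-8/5 + (G - 1)/(G + G)) = 5*(-8/5 + (-1 + G)/((2*G))) = 5*(-8/5 + (-1 + G)*(1/(2*G))) = 5*(-8/5 + (-1 + G)/(2*G)) = -8 + 5*(-1 + G)/(2*G))
343*v(J) = 343*((1/2)*(-5 - 11*(-6))/(-6)) = 343*((1/2)*(-1/6)*(-5 + 66)) = 343*((1/2)*(-1/6)*61) = 343*(-61/12) = -20923/12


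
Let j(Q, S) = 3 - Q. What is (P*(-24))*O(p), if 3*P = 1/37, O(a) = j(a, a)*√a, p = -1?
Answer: -32*I/37 ≈ -0.86486*I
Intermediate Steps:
O(a) = √a*(3 - a) (O(a) = (3 - a)*√a = √a*(3 - a))
P = 1/111 (P = (⅓)/37 = (⅓)*(1/37) = 1/111 ≈ 0.0090090)
(P*(-24))*O(p) = ((1/111)*(-24))*(√(-1)*(3 - 1*(-1))) = -8*I*(3 + 1)/37 = -8*I*4/37 = -32*I/37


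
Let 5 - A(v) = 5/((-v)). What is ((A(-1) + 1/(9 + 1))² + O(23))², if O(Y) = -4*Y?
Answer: 84621601/10000 ≈ 8462.2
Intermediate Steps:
A(v) = 5 + 5/v (A(v) = 5 - 5/((-v)) = 5 - 5*(-1/v) = 5 - (-5)/v = 5 + 5/v)
((A(-1) + 1/(9 + 1))² + O(23))² = (((5 + 5/(-1)) + 1/(9 + 1))² - 4*23)² = (((5 + 5*(-1)) + 1/10)² - 92)² = (((5 - 5) + ⅒)² - 92)² = ((0 + ⅒)² - 92)² = ((⅒)² - 92)² = (1/100 - 92)² = (-9199/100)² = 84621601/10000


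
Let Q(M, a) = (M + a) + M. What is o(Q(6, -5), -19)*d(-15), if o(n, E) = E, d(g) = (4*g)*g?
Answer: -17100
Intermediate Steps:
d(g) = 4*g²
Q(M, a) = a + 2*M
o(Q(6, -5), -19)*d(-15) = -76*(-15)² = -76*225 = -19*900 = -17100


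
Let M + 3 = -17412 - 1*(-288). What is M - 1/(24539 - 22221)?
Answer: -39700387/2318 ≈ -17127.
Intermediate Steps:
M = -17127 (M = -3 + (-17412 - 1*(-288)) = -3 + (-17412 + 288) = -3 - 17124 = -17127)
M - 1/(24539 - 22221) = -17127 - 1/(24539 - 22221) = -17127 - 1/2318 = -39700387/2318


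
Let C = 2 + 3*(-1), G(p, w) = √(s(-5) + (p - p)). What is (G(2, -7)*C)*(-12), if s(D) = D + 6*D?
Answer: 12*I*√35 ≈ 70.993*I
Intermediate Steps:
s(D) = 7*D
G(p, w) = I*√35 (G(p, w) = √(7*(-5) + (p - p)) = √(-35 + 0) = √(-35) = I*√35)
C = -1 (C = 2 - 3 = -1)
(G(2, -7)*C)*(-12) = ((I*√35)*(-1))*(-12) = -I*√35*(-12) = 12*I*√35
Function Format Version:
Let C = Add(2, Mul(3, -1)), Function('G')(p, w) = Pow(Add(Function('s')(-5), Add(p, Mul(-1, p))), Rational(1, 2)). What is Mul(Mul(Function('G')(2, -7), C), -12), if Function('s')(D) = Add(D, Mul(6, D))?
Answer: Mul(12, I, Pow(35, Rational(1, 2))) ≈ Mul(70.993, I)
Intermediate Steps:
Function('s')(D) = Mul(7, D)
Function('G')(p, w) = Mul(I, Pow(35, Rational(1, 2))) (Function('G')(p, w) = Pow(Add(Mul(7, -5), Add(p, Mul(-1, p))), Rational(1, 2)) = Pow(Add(-35, 0), Rational(1, 2)) = Pow(-35, Rational(1, 2)) = Mul(I, Pow(35, Rational(1, 2))))
C = -1 (C = Add(2, -3) = -1)
Mul(Mul(Function('G')(2, -7), C), -12) = Mul(Mul(Mul(I, Pow(35, Rational(1, 2))), -1), -12) = Mul(Mul(-1, I, Pow(35, Rational(1, 2))), -12) = Mul(12, I, Pow(35, Rational(1, 2)))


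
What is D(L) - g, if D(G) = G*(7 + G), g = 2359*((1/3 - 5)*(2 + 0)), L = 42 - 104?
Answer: 76282/3 ≈ 25427.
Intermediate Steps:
L = -62
g = -66052/3 (g = 2359*((1/3 - 5)*2) = 2359*(-14/3*2) = 2359*(-28/3) = -66052/3 ≈ -22017.)
D(L) - g = -62*(7 - 62) - 1*(-66052/3) = -62*(-55) + 66052/3 = 3410 + 66052/3 = 76282/3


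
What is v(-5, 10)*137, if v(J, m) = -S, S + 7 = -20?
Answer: 3699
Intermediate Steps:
S = -27 (S = -7 - 20 = -27)
v(J, m) = 27 (v(J, m) = -1*(-27) = 27)
v(-5, 10)*137 = 27*137 = 3699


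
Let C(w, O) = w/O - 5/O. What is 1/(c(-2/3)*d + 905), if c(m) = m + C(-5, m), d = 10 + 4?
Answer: 3/3317 ≈ 0.00090443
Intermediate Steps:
d = 14
C(w, O) = -5/O + w/O
c(m) = m - 10/m (c(m) = m + (-5 - 5)/m = m - 10/m)
1/(c(-2/3)*d + 905) = 1/((-2/3 - 10/((-2/3)))*14 + 905) = 1/((-2*⅓ - 10/((-2*⅓)))*14 + 905) = 1/((-⅔ - 10/(-⅔))*14 + 905) = 1/((-⅔ - 10*(-3/2))*14 + 905) = 1/((-⅔ + 15)*14 + 905) = 1/((43/3)*14 + 905) = 1/(602/3 + 905) = 1/(3317/3) = 3/3317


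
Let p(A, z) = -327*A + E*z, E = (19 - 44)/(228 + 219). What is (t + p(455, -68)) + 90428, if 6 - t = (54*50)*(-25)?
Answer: 4091303/447 ≈ 9152.8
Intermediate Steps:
E = -25/447 ≈ -0.055928
t = 67506 (t = 6 - 54*50*(-25) = 6 - 2700*(-25) = 6 - 1*(-67500) = 6 + 67500 = 67506)
p(A, z) = -327*A - 25*z/447
(t + p(455, -68)) + 90428 = (67506 + (-327*455 - 25/447*(-68))) + 90428 = (67506 + (-148785 + 1700/447)) + 90428 = (67506 - 66505195/447) + 90428 = -36330013/447 + 90428 = 4091303/447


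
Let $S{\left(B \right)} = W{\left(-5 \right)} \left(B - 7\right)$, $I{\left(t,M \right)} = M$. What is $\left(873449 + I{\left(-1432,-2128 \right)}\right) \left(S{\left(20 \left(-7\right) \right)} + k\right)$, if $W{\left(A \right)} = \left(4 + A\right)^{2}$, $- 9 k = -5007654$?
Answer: $484680148139$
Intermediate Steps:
$k = 556406$ ($k = \left(- \frac{1}{9}\right) \left(-5007654\right) = 556406$)
$S{\left(B \right)} = -7 + B$ ($S{\left(B \right)} = \left(4 - 5\right)^{2} \left(B - 7\right) = \left(-1\right)^{2} \left(-7 + B\right) = 1 \left(-7 + B\right) = -7 + B$)
$\left(873449 + I{\left(-1432,-2128 \right)}\right) \left(S{\left(20 \left(-7\right) \right)} + k\right) = \left(873449 - 2128\right) \left(\left(-7 + 20 \left(-7\right)\right) + 556406\right) = 871321 \left(\left(-7 - 140\right) + 556406\right) = 871321 \left(-147 + 556406\right) = 871321 \cdot 556259 = 484680148139$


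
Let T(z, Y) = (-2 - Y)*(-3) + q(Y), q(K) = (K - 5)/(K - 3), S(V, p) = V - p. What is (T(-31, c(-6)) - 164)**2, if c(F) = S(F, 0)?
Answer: 2474329/81 ≈ 30547.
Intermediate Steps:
c(F) = F (c(F) = F - 1*0 = F + 0 = F)
q(K) = (-5 + K)/(-3 + K)
T(z, Y) = 6 + 3*Y + (-5 + Y)/(-3 + Y) (T(z, Y) = (-2 - Y)*(-3) + (-5 + Y)/(-3 + Y) = (6 + 3*Y) + (-5 + Y)/(-3 + Y) = 6 + 3*Y + (-5 + Y)/(-3 + Y))
(T(-31, c(-6)) - 164)**2 = ((-23 - 2*(-6) + 3*(-6)**2)/(-3 - 6) - 164)**2 = ((-23 + 12 + 3*36)/(-9) - 164)**2 = (-(-23 + 12 + 108)/9 - 164)**2 = (-1/9*97 - 164)**2 = (-97/9 - 164)**2 = (-1573/9)**2 = 2474329/81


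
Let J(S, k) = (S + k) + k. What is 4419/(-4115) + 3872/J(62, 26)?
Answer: 7714757/234555 ≈ 32.891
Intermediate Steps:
J(S, k) = S + 2*k
4419/(-4115) + 3872/J(62, 26) = 4419/(-4115) + 3872/(62 + 2*26) = 4419*(-1/4115) + 3872/(62 + 52) = -4419/4115 + 3872/114 = -4419/4115 + 3872*(1/114) = -4419/4115 + 1936/57 = 7714757/234555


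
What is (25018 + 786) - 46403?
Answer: -20599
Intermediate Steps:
(25018 + 786) - 46403 = 25804 - 46403 = -20599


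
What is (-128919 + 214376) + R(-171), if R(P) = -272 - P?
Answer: 85356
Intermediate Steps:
(-128919 + 214376) + R(-171) = (-128919 + 214376) + (-272 - 1*(-171)) = 85457 + (-272 + 171) = 85457 - 101 = 85356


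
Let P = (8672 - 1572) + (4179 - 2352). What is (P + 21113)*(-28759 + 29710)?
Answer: 28568040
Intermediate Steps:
P = 8927 (P = 7100 + 1827 = 8927)
(P + 21113)*(-28759 + 29710) = (8927 + 21113)*(-28759 + 29710) = 30040*951 = 28568040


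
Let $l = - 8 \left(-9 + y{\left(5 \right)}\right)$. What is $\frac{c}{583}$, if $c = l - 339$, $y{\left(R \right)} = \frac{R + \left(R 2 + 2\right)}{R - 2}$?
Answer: $- \frac{937}{1749} \approx -0.53573$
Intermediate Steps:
$y{\left(R \right)} = \frac{2 + 3 R}{-2 + R}$ ($y{\left(R \right)} = \frac{R + \left(2 R + 2\right)}{-2 + R} = \frac{R + \left(2 + 2 R\right)}{-2 + R} = \frac{2 + 3 R}{-2 + R}$)
$l = \frac{80}{3}$ ($l = - 8 \left(-9 + \frac{2 + 3 \cdot 5}{-2 + 5}\right) = - 8 \left(-9 + \frac{2 + 15}{3}\right) = - 8 \left(-9 + \frac{1}{3} \cdot 17\right) = - 8 \left(-9 + \frac{17}{3}\right) = \left(-8\right) \left(- \frac{10}{3}\right) = \frac{80}{3} \approx 26.667$)
$c = - \frac{937}{3}$ ($c = \frac{80}{3} - 339 = - \frac{937}{3} \approx -312.33$)
$\frac{c}{583} = - \frac{937}{3 \cdot 583} = \left(- \frac{937}{3}\right) \frac{1}{583} = - \frac{937}{1749}$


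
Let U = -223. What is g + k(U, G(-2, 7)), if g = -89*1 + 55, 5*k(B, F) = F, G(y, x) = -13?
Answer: -183/5 ≈ -36.600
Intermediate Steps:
k(B, F) = F/5
g = -34 (g = -89 + 55 = -34)
g + k(U, G(-2, 7)) = -34 + (⅕)*(-13) = -34 - 13/5 = -183/5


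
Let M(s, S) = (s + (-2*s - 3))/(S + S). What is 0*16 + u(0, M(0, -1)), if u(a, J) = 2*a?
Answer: 0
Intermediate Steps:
M(s, S) = (-3 - s)/(2*S) (M(s, S) = (s + (-3 - 2*s))/((2*S)) = (-3 - s)*(1/(2*S)) = (-3 - s)/(2*S))
0*16 + u(0, M(0, -1)) = 0*16 + 2*0 = 0 + 0 = 0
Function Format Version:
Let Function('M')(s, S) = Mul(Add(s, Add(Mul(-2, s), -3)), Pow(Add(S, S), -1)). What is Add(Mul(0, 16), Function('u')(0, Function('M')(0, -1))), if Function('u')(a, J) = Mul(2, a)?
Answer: 0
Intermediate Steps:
Function('M')(s, S) = Mul(Rational(1, 2), Pow(S, -1), Add(-3, Mul(-1, s))) (Function('M')(s, S) = Mul(Add(s, Add(-3, Mul(-2, s))), Pow(Mul(2, S), -1)) = Mul(Add(-3, Mul(-1, s)), Mul(Rational(1, 2), Pow(S, -1))) = Mul(Rational(1, 2), Pow(S, -1), Add(-3, Mul(-1, s))))
Add(Mul(0, 16), Function('u')(0, Function('M')(0, -1))) = Add(Mul(0, 16), Mul(2, 0)) = Add(0, 0) = 0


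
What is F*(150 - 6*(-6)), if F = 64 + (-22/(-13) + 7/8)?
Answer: 643839/52 ≈ 12382.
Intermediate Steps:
F = 6923/104 (F = 64 + (-22*(-1/13) + 7*(1/8)) = 64 + (22/13 + 7/8) = 64 + 267/104 = 6923/104 ≈ 66.567)
F*(150 - 6*(-6)) = 6923*(150 - 6*(-6))/104 = 6923*(150 + 36)/104 = (6923/104)*186 = 643839/52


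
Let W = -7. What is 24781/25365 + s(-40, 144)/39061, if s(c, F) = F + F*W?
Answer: 946055281/990782265 ≈ 0.95486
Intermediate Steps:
s(c, F) = -6*F (s(c, F) = F + F*(-7) = F - 7*F = -6*F)
24781/25365 + s(-40, 144)/39061 = 24781/25365 - 6*144/39061 = 24781*(1/25365) - 864*1/39061 = 24781/25365 - 864/39061 = 946055281/990782265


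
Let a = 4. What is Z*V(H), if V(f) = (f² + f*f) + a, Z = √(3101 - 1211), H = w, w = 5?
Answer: 162*√210 ≈ 2347.6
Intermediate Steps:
H = 5
Z = 3*√210 (Z = √1890 = 3*√210 ≈ 43.474)
V(f) = 4 + 2*f² (V(f) = (f² + f*f) + 4 = (f² + f²) + 4 = 2*f² + 4 = 4 + 2*f²)
Z*V(H) = (3*√210)*(4 + 2*5²) = (3*√210)*(4 + 2*25) = (3*√210)*(4 + 50) = (3*√210)*54 = 162*√210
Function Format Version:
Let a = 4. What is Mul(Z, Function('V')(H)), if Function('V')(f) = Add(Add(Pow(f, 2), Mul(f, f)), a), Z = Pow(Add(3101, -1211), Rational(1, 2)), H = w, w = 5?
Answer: Mul(162, Pow(210, Rational(1, 2))) ≈ 2347.6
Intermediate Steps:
H = 5
Z = Mul(3, Pow(210, Rational(1, 2))) (Z = Pow(1890, Rational(1, 2)) = Mul(3, Pow(210, Rational(1, 2))) ≈ 43.474)
Function('V')(f) = Add(4, Mul(2, Pow(f, 2))) (Function('V')(f) = Add(Add(Pow(f, 2), Mul(f, f)), 4) = Add(Add(Pow(f, 2), Pow(f, 2)), 4) = Add(Mul(2, Pow(f, 2)), 4) = Add(4, Mul(2, Pow(f, 2))))
Mul(Z, Function('V')(H)) = Mul(Mul(3, Pow(210, Rational(1, 2))), Add(4, Mul(2, Pow(5, 2)))) = Mul(Mul(3, Pow(210, Rational(1, 2))), Add(4, Mul(2, 25))) = Mul(Mul(3, Pow(210, Rational(1, 2))), Add(4, 50)) = Mul(Mul(3, Pow(210, Rational(1, 2))), 54) = Mul(162, Pow(210, Rational(1, 2)))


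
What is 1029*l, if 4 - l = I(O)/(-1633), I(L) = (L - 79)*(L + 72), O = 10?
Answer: 39102/71 ≈ 550.73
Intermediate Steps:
I(L) = (-79 + L)*(72 + L)
l = 38/71 (l = 4 - (-5688 + 10² - 7*10)/(-1633) = 4 - (-5688 + 100 - 70)*(-1)/1633 = 4 - (-5658)*(-1)/1633 = 4 - 1*246/71 = 4 - 246/71 = 38/71 ≈ 0.53521)
1029*l = 1029*(38/71) = 39102/71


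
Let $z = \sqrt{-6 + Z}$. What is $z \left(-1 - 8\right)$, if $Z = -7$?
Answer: $- 9 i \sqrt{13} \approx - 32.45 i$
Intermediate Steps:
$z = i \sqrt{13}$ ($z = \sqrt{-6 - 7} = \sqrt{-13} = i \sqrt{13} \approx 3.6056 i$)
$z \left(-1 - 8\right) = i \sqrt{13} \left(-1 - 8\right) = i \sqrt{13} \left(-9\right) = - 9 i \sqrt{13}$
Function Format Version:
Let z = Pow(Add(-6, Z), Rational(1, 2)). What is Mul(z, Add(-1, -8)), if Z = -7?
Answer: Mul(-9, I, Pow(13, Rational(1, 2))) ≈ Mul(-32.450, I)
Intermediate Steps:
z = Mul(I, Pow(13, Rational(1, 2))) (z = Pow(Add(-6, -7), Rational(1, 2)) = Pow(-13, Rational(1, 2)) = Mul(I, Pow(13, Rational(1, 2))) ≈ Mul(3.6056, I))
Mul(z, Add(-1, -8)) = Mul(Mul(I, Pow(13, Rational(1, 2))), Add(-1, -8)) = Mul(Mul(I, Pow(13, Rational(1, 2))), -9) = Mul(-9, I, Pow(13, Rational(1, 2)))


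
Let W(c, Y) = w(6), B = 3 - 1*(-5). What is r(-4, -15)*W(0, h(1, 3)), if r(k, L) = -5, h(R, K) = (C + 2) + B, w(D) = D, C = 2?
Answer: -30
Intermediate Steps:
B = 8 (B = 3 + 5 = 8)
h(R, K) = 12 (h(R, K) = (2 + 2) + 8 = 4 + 8 = 12)
W(c, Y) = 6
r(-4, -15)*W(0, h(1, 3)) = -5*6 = -30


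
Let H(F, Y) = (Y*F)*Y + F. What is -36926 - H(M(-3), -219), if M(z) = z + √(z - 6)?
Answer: 106960 - 143886*I ≈ 1.0696e+5 - 1.4389e+5*I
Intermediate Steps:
M(z) = z + √(-6 + z)
H(F, Y) = F + F*Y² (H(F, Y) = (F*Y)*Y + F = F*Y² + F = F + F*Y²)
-36926 - H(M(-3), -219) = -36926 - (-3 + √(-6 - 3))*(1 + (-219)²) = -36926 - (-3 + √(-9))*(1 + 47961) = -36926 - (-3 + 3*I)*47962 = -36926 - (-143886 + 143886*I) = -36926 + (143886 - 143886*I) = 106960 - 143886*I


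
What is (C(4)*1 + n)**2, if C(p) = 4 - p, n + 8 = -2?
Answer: 100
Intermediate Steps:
n = -10 (n = -8 - 2 = -10)
(C(4)*1 + n)**2 = ((4 - 1*4)*1 - 10)**2 = ((4 - 4)*1 - 10)**2 = (0*1 - 10)**2 = (0 - 10)**2 = (-10)**2 = 100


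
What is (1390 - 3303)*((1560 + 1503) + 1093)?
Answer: -7950428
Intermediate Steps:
(1390 - 3303)*((1560 + 1503) + 1093) = -1913*(3063 + 1093) = -1913*4156 = -7950428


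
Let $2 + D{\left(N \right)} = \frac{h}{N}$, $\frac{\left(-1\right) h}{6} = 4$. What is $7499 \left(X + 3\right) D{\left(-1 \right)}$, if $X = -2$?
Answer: $164978$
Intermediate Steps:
$h = -24$ ($h = \left(-6\right) 4 = -24$)
$D{\left(N \right)} = -2 - \frac{24}{N}$
$7499 \left(X + 3\right) D{\left(-1 \right)} = 7499 \left(-2 + 3\right) \left(-2 - \frac{24}{-1}\right) = 7499 \cdot 1 \left(-2 - -24\right) = 7499 \cdot 1 \left(-2 + 24\right) = 7499 \cdot 1 \cdot 22 = 7499 \cdot 22 = 164978$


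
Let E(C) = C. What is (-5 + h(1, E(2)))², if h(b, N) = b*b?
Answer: 16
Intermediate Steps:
h(b, N) = b²
(-5 + h(1, E(2)))² = (-5 + 1²)² = (-5 + 1)² = (-4)² = 16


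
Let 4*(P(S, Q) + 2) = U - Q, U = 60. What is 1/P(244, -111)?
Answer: 4/163 ≈ 0.024540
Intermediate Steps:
P(S, Q) = 13 - Q/4 (P(S, Q) = -2 + (60 - Q)/4 = -2 + (15 - Q/4) = 13 - Q/4)
1/P(244, -111) = 1/(13 - 1/4*(-111)) = 1/(13 + 111/4) = 1/(163/4) = 4/163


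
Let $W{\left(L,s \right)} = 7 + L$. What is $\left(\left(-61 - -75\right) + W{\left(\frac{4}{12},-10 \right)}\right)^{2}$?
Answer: $\frac{4096}{9} \approx 455.11$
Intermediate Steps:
$\left(\left(-61 - -75\right) + W{\left(\frac{4}{12},-10 \right)}\right)^{2} = \left(\left(-61 - -75\right) + \left(7 + \frac{4}{12}\right)\right)^{2} = \left(\left(-61 + 75\right) + \left(7 + 4 \cdot \frac{1}{12}\right)\right)^{2} = \left(14 + \left(7 + \frac{1}{3}\right)\right)^{2} = \left(14 + \frac{22}{3}\right)^{2} = \left(\frac{64}{3}\right)^{2} = \frac{4096}{9}$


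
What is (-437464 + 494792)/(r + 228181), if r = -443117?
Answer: -7166/26867 ≈ -0.26672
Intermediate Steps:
(-437464 + 494792)/(r + 228181) = (-437464 + 494792)/(-443117 + 228181) = 57328/(-214936) = 57328*(-1/214936) = -7166/26867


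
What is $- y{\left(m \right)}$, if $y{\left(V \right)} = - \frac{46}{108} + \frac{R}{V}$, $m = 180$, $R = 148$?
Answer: $- \frac{107}{270} \approx -0.3963$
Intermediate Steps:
$y{\left(V \right)} = - \frac{23}{54} + \frac{148}{V}$ ($y{\left(V \right)} = - \frac{46}{108} + \frac{148}{V} = \left(-46\right) \frac{1}{108} + \frac{148}{V} = - \frac{23}{54} + \frac{148}{V}$)
$- y{\left(m \right)} = - (- \frac{23}{54} + \frac{148}{180}) = - (- \frac{23}{54} + 148 \cdot \frac{1}{180}) = - (- \frac{23}{54} + \frac{37}{45}) = \left(-1\right) \frac{107}{270} = - \frac{107}{270}$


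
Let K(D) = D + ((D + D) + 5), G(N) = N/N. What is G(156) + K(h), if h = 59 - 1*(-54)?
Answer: 345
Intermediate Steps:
G(N) = 1
h = 113 (h = 59 + 54 = 113)
K(D) = 5 + 3*D (K(D) = D + (2*D + 5) = D + (5 + 2*D) = 5 + 3*D)
G(156) + K(h) = 1 + (5 + 3*113) = 1 + (5 + 339) = 1 + 344 = 345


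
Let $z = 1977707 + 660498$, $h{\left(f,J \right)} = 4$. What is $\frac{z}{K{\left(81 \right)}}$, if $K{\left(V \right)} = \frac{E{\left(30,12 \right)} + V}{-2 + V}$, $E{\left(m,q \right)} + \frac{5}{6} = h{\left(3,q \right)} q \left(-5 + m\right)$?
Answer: $\frac{1250509170}{7681} \approx 1.6281 \cdot 10^{5}$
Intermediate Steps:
$z = 2638205$
$E{\left(m,q \right)} = - \frac{5}{6} + 4 q \left(-5 + m\right)$
$K{\left(V \right)} = \frac{\frac{7195}{6} + V}{-2 + V}$ ($K{\left(V \right)} = \frac{\left(- \frac{5}{6} - 240 + 4 \cdot 30 \cdot 12\right) + V}{-2 + V} = \frac{\left(- \frac{5}{6} - 240 + 1440\right) + V}{-2 + V} = \frac{\frac{7195}{6} + V}{-2 + V}$)
$\frac{z}{K{\left(81 \right)}} = \frac{2638205}{\frac{1}{-2 + 81} \left(\frac{7195}{6} + 81\right)} = \frac{2638205}{\frac{1}{79} \cdot \frac{7681}{6}} = \frac{2638205}{\frac{7681}{474}} = 2638205 \cdot \frac{474}{7681} = \frac{1250509170}{7681}$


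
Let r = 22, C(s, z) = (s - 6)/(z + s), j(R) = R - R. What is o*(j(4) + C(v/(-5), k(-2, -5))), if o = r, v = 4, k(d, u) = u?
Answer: 748/29 ≈ 25.793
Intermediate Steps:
j(R) = 0
C(s, z) = (-6 + s)/(s + z)
o = 22
o*(j(4) + C(v/(-5), k(-2, -5))) = 22*(0 + (-6 + 4/(-5))/(4/(-5) - 5)) = 22*(0 + (-6 + 4*(-⅕))/(4*(-⅕) - 5)) = 22*(0 + (-6 - ⅘)/(-⅘ - 5)) = 22*(0 - 34/5/(-29/5)) = 22*(0 - 5/29*(-34/5)) = 22*(0 + 34/29) = 22*(34/29) = 748/29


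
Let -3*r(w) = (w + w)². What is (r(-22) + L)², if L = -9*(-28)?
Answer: 1392400/9 ≈ 1.5471e+5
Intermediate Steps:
L = 252
r(w) = -4*w²/3 (r(w) = -(w + w)²/3 = -4*w²/3)
(r(-22) + L)² = (-4/3*(-22)² + 252)² = (-4/3*484 + 252)² = (-1936/3 + 252)² = (-1180/3)² = 1392400/9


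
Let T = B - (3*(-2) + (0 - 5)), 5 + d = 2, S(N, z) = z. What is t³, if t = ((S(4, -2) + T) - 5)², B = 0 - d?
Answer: 117649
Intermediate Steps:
d = -3 (d = -5 + 2 = -3)
B = 3 (B = 0 - 1*(-3) = 0 + 3 = 3)
T = 14 (T = 3 - (3*(-2) + (0 - 5)) = 3 - (-6 - 5) = 3 - 1*(-11) = 3 + 11 = 14)
t = 49 (t = ((-2 + 14) - 5)² = (12 - 5)² = 7² = 49)
t³ = 49³ = 117649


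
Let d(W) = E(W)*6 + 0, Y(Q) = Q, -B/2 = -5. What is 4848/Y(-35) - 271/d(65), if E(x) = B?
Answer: -60073/420 ≈ -143.03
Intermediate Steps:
B = 10 (B = -2*(-5) = 10)
E(x) = 10
d(W) = 60 (d(W) = 10*6 + 0 = 60 + 0 = 60)
4848/Y(-35) - 271/d(65) = 4848/(-35) - 271/60 = 4848*(-1/35) - 271*1/60 = -4848/35 - 271/60 = -60073/420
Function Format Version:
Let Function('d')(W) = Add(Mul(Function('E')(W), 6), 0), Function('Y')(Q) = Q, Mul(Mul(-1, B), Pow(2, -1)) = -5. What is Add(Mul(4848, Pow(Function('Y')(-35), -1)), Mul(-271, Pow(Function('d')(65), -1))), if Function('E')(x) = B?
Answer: Rational(-60073, 420) ≈ -143.03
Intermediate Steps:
B = 10 (B = Mul(-2, -5) = 10)
Function('E')(x) = 10
Function('d')(W) = 60 (Function('d')(W) = Add(Mul(10, 6), 0) = Add(60, 0) = 60)
Add(Mul(4848, Pow(Function('Y')(-35), -1)), Mul(-271, Pow(Function('d')(65), -1))) = Add(Mul(4848, Pow(-35, -1)), Mul(-271, Pow(60, -1))) = Add(Mul(4848, Rational(-1, 35)), Mul(-271, Rational(1, 60))) = Add(Rational(-4848, 35), Rational(-271, 60)) = Rational(-60073, 420)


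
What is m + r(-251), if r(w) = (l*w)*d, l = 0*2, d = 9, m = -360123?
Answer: -360123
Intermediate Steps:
l = 0
r(w) = 0 (r(w) = (0*w)*9 = 0*9 = 0)
m + r(-251) = -360123 + 0 = -360123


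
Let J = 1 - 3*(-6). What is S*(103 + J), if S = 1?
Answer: 122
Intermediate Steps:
J = 19 (J = 1 + 18 = 19)
S*(103 + J) = 1*(103 + 19) = 1*122 = 122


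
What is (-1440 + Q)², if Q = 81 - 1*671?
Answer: 4120900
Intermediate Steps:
Q = -590 (Q = 81 - 671 = -590)
(-1440 + Q)² = (-1440 - 590)² = (-2030)² = 4120900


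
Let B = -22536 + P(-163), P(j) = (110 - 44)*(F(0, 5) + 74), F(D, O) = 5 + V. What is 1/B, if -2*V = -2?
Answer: -1/17256 ≈ -5.7951e-5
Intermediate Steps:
V = 1 (V = -1/2*(-2) = 1)
F(D, O) = 6 (F(D, O) = 5 + 1 = 6)
P(j) = 5280 (P(j) = (110 - 44)*(6 + 74) = 66*80 = 5280)
B = -17256 (B = -22536 + 5280 = -17256)
1/B = 1/(-17256) = -1/17256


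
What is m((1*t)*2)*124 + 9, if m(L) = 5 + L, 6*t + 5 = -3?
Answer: 895/3 ≈ 298.33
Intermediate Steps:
t = -4/3 (t = -⅚ + (⅙)*(-3) = -⅚ - ½ = -4/3 ≈ -1.3333)
m((1*t)*2)*124 + 9 = (5 + (1*(-4/3))*2)*124 + 9 = (5 - 4/3*2)*124 + 9 = (5 - 8/3)*124 + 9 = (7/3)*124 + 9 = 868/3 + 9 = 895/3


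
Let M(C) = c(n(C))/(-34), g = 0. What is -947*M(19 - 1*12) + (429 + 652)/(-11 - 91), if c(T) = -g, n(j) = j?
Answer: -1081/102 ≈ -10.598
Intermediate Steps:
c(T) = 0 (c(T) = -1*0 = 0)
M(C) = 0 (M(C) = 0/(-34) = 0*(-1/34) = 0)
-947*M(19 - 1*12) + (429 + 652)/(-11 - 91) = -947*0 + (429 + 652)/(-11 - 91) = 0 + 1081/(-102) = 0 + 1081*(-1/102) = 0 - 1081/102 = -1081/102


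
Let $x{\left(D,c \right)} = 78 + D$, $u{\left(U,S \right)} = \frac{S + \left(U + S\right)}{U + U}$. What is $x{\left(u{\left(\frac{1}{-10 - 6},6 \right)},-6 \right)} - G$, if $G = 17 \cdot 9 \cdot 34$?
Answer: $- \frac{10439}{2} \approx -5219.5$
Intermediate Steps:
$u{\left(U,S \right)} = \frac{U + 2 S}{2 U}$ ($u{\left(U,S \right)} = \frac{S + \left(S + U\right)}{2 U} = \left(U + 2 S\right) \frac{1}{2 U} = \frac{U + 2 S}{2 U}$)
$G = 5202$ ($G = 153 \cdot 34 = 5202$)
$x{\left(u{\left(\frac{1}{-10 - 6},6 \right)},-6 \right)} - G = \left(78 + \frac{6 + \frac{1}{2 \left(-10 - 6\right)}}{\frac{1}{-10 - 6}}\right) - 5202 = \left(78 + \frac{6 + \frac{1}{2 \left(-16\right)}}{\frac{1}{-16}}\right) - 5202 = \left(78 + \frac{6 + \frac{1}{2} \left(- \frac{1}{16}\right)}{- \frac{1}{16}}\right) - 5202 = \left(78 - 16 \left(6 - \frac{1}{32}\right)\right) - 5202 = \left(78 - \frac{191}{2}\right) - 5202 = - \frac{35}{2} - 5202 = - \frac{10439}{2}$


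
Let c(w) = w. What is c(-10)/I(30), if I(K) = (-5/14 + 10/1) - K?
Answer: 28/57 ≈ 0.49123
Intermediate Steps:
I(K) = 135/14 - K (I(K) = (-5*1/14 + 10*1) - K = (-5/14 + 10) - K = 135/14 - K)
c(-10)/I(30) = -10/(135/14 - 1*30) = -10/(135/14 - 30) = -10/(-285/14) = -10*(-14/285) = 28/57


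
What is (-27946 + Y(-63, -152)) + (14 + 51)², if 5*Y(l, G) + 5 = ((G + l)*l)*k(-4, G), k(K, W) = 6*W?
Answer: -2494330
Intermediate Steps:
Y(l, G) = -1 + 6*G*l*(G + l)/5 (Y(l, G) = -1 + (((G + l)*l)*(6*G))/5 = -1 + ((l*(G + l))*(6*G))/5 = -1 + (6*G*l*(G + l))/5 = -1 + 6*G*l*(G + l)/5)
(-27946 + Y(-63, -152)) + (14 + 51)² = (-27946 + (-1 + (6/5)*(-152)*(-63)² + (6/5)*(-63)*(-152)²)) + (14 + 51)² = (-27946 + (-1 + (6/5)*(-152)*3969 + (6/5)*(-63)*23104)) + 65² = (-27946 + (-1 - 3619728/5 - 8733312/5)) + 4225 = (-27946 - 2470609) + 4225 = -2498555 + 4225 = -2494330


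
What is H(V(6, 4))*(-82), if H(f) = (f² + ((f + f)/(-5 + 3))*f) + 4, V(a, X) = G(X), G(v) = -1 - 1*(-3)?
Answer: -328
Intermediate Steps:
G(v) = 2 (G(v) = -1 + 3 = 2)
V(a, X) = 2
H(f) = 4 (H(f) = (f² + ((2*f)/(-2))*f) + 4 = (f² + ((2*f)*(-½))*f) + 4 = (f² + (-f)*f) + 4 = (f² - f²) + 4 = 0 + 4 = 4)
H(V(6, 4))*(-82) = 4*(-82) = -328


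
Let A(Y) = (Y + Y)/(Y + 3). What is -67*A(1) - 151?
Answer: -369/2 ≈ -184.50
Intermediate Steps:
A(Y) = 2*Y/(3 + Y) (A(Y) = (2*Y)/(3 + Y) = 2*Y/(3 + Y))
-67*A(1) - 151 = -134/(3 + 1) - 151 = -134/4 - 151 = -67*1/2 - 151 = -67/2 - 151 = -369/2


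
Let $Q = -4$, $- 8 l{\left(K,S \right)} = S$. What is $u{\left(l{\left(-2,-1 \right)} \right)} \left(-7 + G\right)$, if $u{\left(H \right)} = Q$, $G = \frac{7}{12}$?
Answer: $\frac{77}{3} \approx 25.667$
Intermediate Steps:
$G = \frac{7}{12}$ ($G = 7 \cdot \frac{1}{12} = \frac{7}{12} \approx 0.58333$)
$l{\left(K,S \right)} = - \frac{S}{8}$
$u{\left(H \right)} = -4$
$u{\left(l{\left(-2,-1 \right)} \right)} \left(-7 + G\right) = - 4 \left(-7 + \frac{7}{12}\right) = \left(-4\right) \left(- \frac{77}{12}\right) = \frac{77}{3}$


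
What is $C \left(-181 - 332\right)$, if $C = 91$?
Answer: $-46683$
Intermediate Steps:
$C \left(-181 - 332\right) = 91 \left(-181 - 332\right) = 91 \left(-513\right) = -46683$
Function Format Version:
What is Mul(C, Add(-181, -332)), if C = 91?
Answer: -46683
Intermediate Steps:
Mul(C, Add(-181, -332)) = Mul(91, Add(-181, -332)) = Mul(91, -513) = -46683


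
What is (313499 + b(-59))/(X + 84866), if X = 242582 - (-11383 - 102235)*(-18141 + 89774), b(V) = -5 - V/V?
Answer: 313493/8139125642 ≈ 3.8517e-5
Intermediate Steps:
b(V) = -6 (b(V) = -5 - 1*1 = -5 - 1 = -6)
X = 8139040776 (X = 242582 - (-113618)*71633 = 242582 - 1*(-8138798194) = 242582 + 8138798194 = 8139040776)
(313499 + b(-59))/(X + 84866) = (313499 - 6)/(8139040776 + 84866) = 313493/8139125642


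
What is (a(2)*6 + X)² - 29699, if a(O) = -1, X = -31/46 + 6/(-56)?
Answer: -12298173775/414736 ≈ -29653.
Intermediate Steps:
X = -503/644 (X = -31*1/46 + 6*(-1/56) = -31/46 - 3/28 = -503/644 ≈ -0.78106)
(a(2)*6 + X)² - 29699 = (-1*6 - 503/644)² - 29699 = (-6 - 503/644)² - 29699 = (-4367/644)² - 29699 = 19070689/414736 - 29699 = -12298173775/414736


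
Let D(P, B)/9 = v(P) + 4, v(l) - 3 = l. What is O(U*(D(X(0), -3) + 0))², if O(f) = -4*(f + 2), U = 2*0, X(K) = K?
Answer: 64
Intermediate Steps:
v(l) = 3 + l
D(P, B) = 63 + 9*P (D(P, B) = 9*((3 + P) + 4) = 9*(7 + P) = 63 + 9*P)
U = 0
O(f) = -8 - 4*f (O(f) = -4*(2 + f) = -8 - 4*f)
O(U*(D(X(0), -3) + 0))² = (-8 - 0*((63 + 9*0) + 0))² = (-8 - 0*((63 + 0) + 0))² = (-8 - 0*(63 + 0))² = (-8 - 0*63)² = (-8 - 4*0)² = (-8 + 0)² = (-8)² = 64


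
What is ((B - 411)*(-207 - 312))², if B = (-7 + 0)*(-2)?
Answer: 42453717849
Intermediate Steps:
B = 14 (B = -7*(-2) = 14)
((B - 411)*(-207 - 312))² = ((14 - 411)*(-207 - 312))² = (-397*(-519))² = 206043² = 42453717849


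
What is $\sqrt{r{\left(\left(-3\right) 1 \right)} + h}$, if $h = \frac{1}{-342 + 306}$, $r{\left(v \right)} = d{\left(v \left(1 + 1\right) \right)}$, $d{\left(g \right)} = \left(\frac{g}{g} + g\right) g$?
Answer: $\frac{\sqrt{1079}}{6} \approx 5.4747$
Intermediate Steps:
$d{\left(g \right)} = g \left(1 + g\right)$ ($d{\left(g \right)} = \left(1 + g\right) g = g \left(1 + g\right)$)
$r{\left(v \right)} = 2 v \left(1 + 2 v\right)$ ($r{\left(v \right)} = v \left(1 + 1\right) \left(1 + v \left(1 + 1\right)\right) = v 2 \left(1 + v 2\right) = 2 v \left(1 + 2 v\right)$)
$h = - \frac{1}{36}$ ($h = \frac{1}{-36} = - \frac{1}{36} \approx -0.027778$)
$\sqrt{r{\left(\left(-3\right) 1 \right)} + h} = \sqrt{2 \left(\left(-3\right) 1\right) \left(1 + 2 \left(\left(-3\right) 1\right)\right) - \frac{1}{36}} = \sqrt{2 \left(-3\right) \left(1 + 2 \left(-3\right)\right) - \frac{1}{36}} = \sqrt{2 \left(-3\right) \left(1 - 6\right) - \frac{1}{36}} = \sqrt{2 \left(-3\right) \left(-5\right) - \frac{1}{36}} = \sqrt{30 - \frac{1}{36}} = \sqrt{\frac{1079}{36}} = \frac{\sqrt{1079}}{6}$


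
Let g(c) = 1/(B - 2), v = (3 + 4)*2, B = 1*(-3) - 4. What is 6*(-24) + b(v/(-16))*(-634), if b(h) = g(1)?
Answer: -662/9 ≈ -73.556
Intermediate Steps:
B = -7 (B = -3 - 4 = -7)
v = 14 (v = 7*2 = 14)
g(c) = -1/9 (g(c) = 1/(-7 - 2) = 1/(-9) = -1/9)
b(h) = -1/9
6*(-24) + b(v/(-16))*(-634) = 6*(-24) - 1/9*(-634) = -144 + 634/9 = -662/9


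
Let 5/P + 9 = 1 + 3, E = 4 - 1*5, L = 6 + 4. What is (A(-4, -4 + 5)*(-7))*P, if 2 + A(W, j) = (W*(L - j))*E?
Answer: 238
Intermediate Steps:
L = 10
E = -1 (E = 4 - 5 = -1)
A(W, j) = -2 - W*(10 - j) (A(W, j) = -2 + (W*(10 - j))*(-1) = -2 - W*(10 - j))
P = -1 (P = 5/(-9 + (1 + 3)) = 5/(-9 + 4) = 5/(-5) = 5*(-1/5) = -1)
(A(-4, -4 + 5)*(-7))*P = ((-2 - 10*(-4) - 4*(-4 + 5))*(-7))*(-1) = ((-2 + 40 - 4*1)*(-7))*(-1) = ((-2 + 40 - 4)*(-7))*(-1) = (34*(-7))*(-1) = -238*(-1) = 238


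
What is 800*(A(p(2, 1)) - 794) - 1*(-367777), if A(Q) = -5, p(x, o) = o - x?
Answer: -271423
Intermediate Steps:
800*(A(p(2, 1)) - 794) - 1*(-367777) = 800*(-5 - 794) - 1*(-367777) = 800*(-799) + 367777 = -639200 + 367777 = -271423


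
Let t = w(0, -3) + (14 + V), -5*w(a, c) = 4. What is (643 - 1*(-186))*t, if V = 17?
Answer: 125179/5 ≈ 25036.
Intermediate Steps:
w(a, c) = -⅘ (w(a, c) = -⅕*4 = -⅘)
t = 151/5 (t = -⅘ + (14 + 17) = -⅘ + 31 = 151/5 ≈ 30.200)
(643 - 1*(-186))*t = (643 - 1*(-186))*(151/5) = (643 + 186)*(151/5) = 829*(151/5) = 125179/5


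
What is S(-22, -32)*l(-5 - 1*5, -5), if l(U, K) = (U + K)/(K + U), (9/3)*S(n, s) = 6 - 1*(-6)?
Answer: 4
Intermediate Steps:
S(n, s) = 4 (S(n, s) = (6 - 1*(-6))/3 = (6 + 6)/3 = (⅓)*12 = 4)
l(U, K) = 1 (l(U, K) = (K + U)/(K + U) = 1)
S(-22, -32)*l(-5 - 1*5, -5) = 4*1 = 4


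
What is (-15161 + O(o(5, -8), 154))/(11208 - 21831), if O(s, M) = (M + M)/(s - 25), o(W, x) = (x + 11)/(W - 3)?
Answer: 713183/499281 ≈ 1.4284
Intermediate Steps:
o(W, x) = (11 + x)/(-3 + W)
O(s, M) = 2*M/(-25 + s) (O(s, M) = (2*M)/(-25 + s) = 2*M/(-25 + s))
(-15161 + O(o(5, -8), 154))/(11208 - 21831) = (-15161 + 2*154/(-25 + (11 - 8)/(-3 + 5)))/(11208 - 21831) = (-15161 + 2*154/(-25 + 3/2))/(-10623) = (-15161 + 2*154/(-25 + (½)*3))*(-1/10623) = (-15161 + 2*154/(-25 + 3/2))*(-1/10623) = (-15161 + 2*154/(-47/2))*(-1/10623) = (-15161 + 2*154*(-2/47))*(-1/10623) = (-15161 - 616/47)*(-1/10623) = -713183/47*(-1/10623) = 713183/499281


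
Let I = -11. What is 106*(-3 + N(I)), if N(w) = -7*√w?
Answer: -318 - 742*I*√11 ≈ -318.0 - 2460.9*I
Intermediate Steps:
106*(-3 + N(I)) = 106*(-3 - 7*I*√11) = -318 - 742*I*√11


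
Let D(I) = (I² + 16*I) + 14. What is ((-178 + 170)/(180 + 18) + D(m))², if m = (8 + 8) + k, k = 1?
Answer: 3240000241/9801 ≈ 3.3058e+5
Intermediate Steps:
m = 17 (m = (8 + 8) + 1 = 16 + 1 = 17)
D(I) = 14 + I² + 16*I
((-178 + 170)/(180 + 18) + D(m))² = ((-178 + 170)/(180 + 18) + (14 + 17² + 16*17))² = (-8/198 + (14 + 289 + 272))² = (-8*1/198 + 575)² = (-4/99 + 575)² = (56921/99)² = 3240000241/9801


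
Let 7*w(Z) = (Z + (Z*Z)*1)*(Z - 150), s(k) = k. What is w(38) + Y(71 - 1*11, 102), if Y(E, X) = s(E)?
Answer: -23652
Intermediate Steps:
Y(E, X) = E
w(Z) = (-150 + Z)*(Z + Z²)/7 (w(Z) = ((Z + (Z*Z)*1)*(Z - 150))/7 = ((Z + Z²*1)*(-150 + Z))/7 = ((Z + Z²)*(-150 + Z))/7 = ((-150 + Z)*(Z + Z²))/7 = (-150 + Z)*(Z + Z²)/7)
w(38) + Y(71 - 1*11, 102) = (⅐)*38*(-150 + 38² - 149*38) + (71 - 1*11) = (⅐)*38*(-150 + 1444 - 5662) + (71 - 11) = (⅐)*38*(-4368) + 60 = -23712 + 60 = -23652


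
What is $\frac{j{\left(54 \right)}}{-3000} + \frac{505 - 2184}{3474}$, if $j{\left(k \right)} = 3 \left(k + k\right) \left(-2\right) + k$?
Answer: $- \frac{247787}{868500} \approx -0.2853$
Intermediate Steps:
$j{\left(k \right)} = - 11 k$ ($j{\left(k \right)} = 3 \cdot 2 k \left(-2\right) + k = 3 \left(- 4 k\right) + k = - 12 k + k = - 11 k$)
$\frac{j{\left(54 \right)}}{-3000} + \frac{505 - 2184}{3474} = \frac{\left(-11\right) 54}{-3000} + \frac{505 - 2184}{3474} = \left(-594\right) \left(- \frac{1}{3000}\right) - \frac{1679}{3474} = \frac{99}{500} - \frac{1679}{3474} = - \frac{247787}{868500}$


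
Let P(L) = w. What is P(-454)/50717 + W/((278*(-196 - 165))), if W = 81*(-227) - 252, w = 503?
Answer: 52410223/267887194 ≈ 0.19564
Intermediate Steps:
W = -18639 (W = -18387 - 252 = -18639)
P(L) = 503
P(-454)/50717 + W/((278*(-196 - 165))) = 503/50717 - 18639*1/(278*(-196 - 165)) = 503*(1/50717) - 18639/(278*(-361)) = 503/50717 - 18639/(-100358) = 503/50717 - 18639*(-1/100358) = 503/50717 + 981/5282 = 52410223/267887194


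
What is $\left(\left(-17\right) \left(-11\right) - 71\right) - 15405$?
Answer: $-15289$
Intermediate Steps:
$\left(\left(-17\right) \left(-11\right) - 71\right) - 15405 = \left(187 - 71\right) - 15405 = 116 - 15405 = -15289$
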